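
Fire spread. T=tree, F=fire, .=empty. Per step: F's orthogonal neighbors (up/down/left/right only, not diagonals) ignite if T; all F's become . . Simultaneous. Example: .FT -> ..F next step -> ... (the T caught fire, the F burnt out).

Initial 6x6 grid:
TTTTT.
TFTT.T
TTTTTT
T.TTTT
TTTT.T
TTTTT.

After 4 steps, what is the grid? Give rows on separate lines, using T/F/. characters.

Step 1: 4 trees catch fire, 1 burn out
  TFTTT.
  F.FT.T
  TFTTTT
  T.TTTT
  TTTT.T
  TTTTT.
Step 2: 5 trees catch fire, 4 burn out
  F.FTT.
  ...F.T
  F.FTTT
  T.TTTT
  TTTT.T
  TTTTT.
Step 3: 4 trees catch fire, 5 burn out
  ...FT.
  .....T
  ...FTT
  F.FTTT
  TTTT.T
  TTTTT.
Step 4: 5 trees catch fire, 4 burn out
  ....F.
  .....T
  ....FT
  ...FTT
  FTFT.T
  TTTTT.

....F.
.....T
....FT
...FTT
FTFT.T
TTTTT.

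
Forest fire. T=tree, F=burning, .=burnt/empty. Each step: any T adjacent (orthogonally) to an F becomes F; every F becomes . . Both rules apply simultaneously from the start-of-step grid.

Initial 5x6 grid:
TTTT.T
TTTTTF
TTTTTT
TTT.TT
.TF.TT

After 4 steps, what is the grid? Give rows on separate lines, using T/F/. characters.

Step 1: 5 trees catch fire, 2 burn out
  TTTT.F
  TTTTF.
  TTTTTF
  TTF.TT
  .F..TT
Step 2: 5 trees catch fire, 5 burn out
  TTTT..
  TTTF..
  TTFTF.
  TF..TF
  ....TT
Step 3: 7 trees catch fire, 5 burn out
  TTTF..
  TTF...
  TF.F..
  F...F.
  ....TF
Step 4: 4 trees catch fire, 7 burn out
  TTF...
  TF....
  F.....
  ......
  ....F.

TTF...
TF....
F.....
......
....F.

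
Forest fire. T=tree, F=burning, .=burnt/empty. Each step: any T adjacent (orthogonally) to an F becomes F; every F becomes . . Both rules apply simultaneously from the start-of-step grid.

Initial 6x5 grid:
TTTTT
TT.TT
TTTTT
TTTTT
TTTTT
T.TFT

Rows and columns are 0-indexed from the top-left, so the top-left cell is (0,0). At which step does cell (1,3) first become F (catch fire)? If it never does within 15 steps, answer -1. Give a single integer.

Step 1: cell (1,3)='T' (+3 fires, +1 burnt)
Step 2: cell (1,3)='T' (+3 fires, +3 burnt)
Step 3: cell (1,3)='T' (+4 fires, +3 burnt)
Step 4: cell (1,3)='F' (+5 fires, +4 burnt)
  -> target ignites at step 4
Step 5: cell (1,3)='.' (+5 fires, +5 burnt)
Step 6: cell (1,3)='.' (+4 fires, +5 burnt)
Step 7: cell (1,3)='.' (+2 fires, +4 burnt)
Step 8: cell (1,3)='.' (+1 fires, +2 burnt)
Step 9: cell (1,3)='.' (+0 fires, +1 burnt)
  fire out at step 9

4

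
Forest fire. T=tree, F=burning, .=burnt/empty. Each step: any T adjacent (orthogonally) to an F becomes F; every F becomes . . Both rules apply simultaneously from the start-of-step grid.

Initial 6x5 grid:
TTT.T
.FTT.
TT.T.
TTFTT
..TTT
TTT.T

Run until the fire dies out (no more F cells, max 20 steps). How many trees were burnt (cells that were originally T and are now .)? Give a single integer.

Answer: 19

Derivation:
Step 1: +6 fires, +2 burnt (F count now 6)
Step 2: +9 fires, +6 burnt (F count now 9)
Step 3: +2 fires, +9 burnt (F count now 2)
Step 4: +2 fires, +2 burnt (F count now 2)
Step 5: +0 fires, +2 burnt (F count now 0)
Fire out after step 5
Initially T: 20, now '.': 29
Total burnt (originally-T cells now '.'): 19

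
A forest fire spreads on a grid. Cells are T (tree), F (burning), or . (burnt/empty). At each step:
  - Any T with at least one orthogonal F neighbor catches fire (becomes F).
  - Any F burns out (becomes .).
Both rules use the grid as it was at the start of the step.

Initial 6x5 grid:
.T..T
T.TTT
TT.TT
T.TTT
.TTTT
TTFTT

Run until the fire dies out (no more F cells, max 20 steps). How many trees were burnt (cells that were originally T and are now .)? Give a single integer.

Answer: 17

Derivation:
Step 1: +3 fires, +1 burnt (F count now 3)
Step 2: +5 fires, +3 burnt (F count now 5)
Step 3: +2 fires, +5 burnt (F count now 2)
Step 4: +2 fires, +2 burnt (F count now 2)
Step 5: +2 fires, +2 burnt (F count now 2)
Step 6: +2 fires, +2 burnt (F count now 2)
Step 7: +1 fires, +2 burnt (F count now 1)
Step 8: +0 fires, +1 burnt (F count now 0)
Fire out after step 8
Initially T: 22, now '.': 25
Total burnt (originally-T cells now '.'): 17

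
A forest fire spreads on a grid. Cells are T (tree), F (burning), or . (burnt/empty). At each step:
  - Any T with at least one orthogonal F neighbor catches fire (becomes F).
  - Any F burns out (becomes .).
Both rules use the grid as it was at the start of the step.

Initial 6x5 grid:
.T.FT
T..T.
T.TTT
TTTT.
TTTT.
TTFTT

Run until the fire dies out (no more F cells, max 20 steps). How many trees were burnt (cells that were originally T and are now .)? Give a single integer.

Step 1: +5 fires, +2 burnt (F count now 5)
Step 2: +6 fires, +5 burnt (F count now 6)
Step 3: +5 fires, +6 burnt (F count now 5)
Step 4: +1 fires, +5 burnt (F count now 1)
Step 5: +1 fires, +1 burnt (F count now 1)
Step 6: +1 fires, +1 burnt (F count now 1)
Step 7: +0 fires, +1 burnt (F count now 0)
Fire out after step 7
Initially T: 20, now '.': 29
Total burnt (originally-T cells now '.'): 19

Answer: 19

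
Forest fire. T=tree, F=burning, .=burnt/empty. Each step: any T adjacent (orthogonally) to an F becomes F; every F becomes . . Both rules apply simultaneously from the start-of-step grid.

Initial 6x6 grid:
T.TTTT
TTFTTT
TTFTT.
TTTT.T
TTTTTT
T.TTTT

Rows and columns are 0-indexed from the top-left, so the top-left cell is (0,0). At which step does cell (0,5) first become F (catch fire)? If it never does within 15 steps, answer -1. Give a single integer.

Step 1: cell (0,5)='T' (+6 fires, +2 burnt)
Step 2: cell (0,5)='T' (+8 fires, +6 burnt)
Step 3: cell (0,5)='T' (+7 fires, +8 burnt)
Step 4: cell (0,5)='F' (+4 fires, +7 burnt)
  -> target ignites at step 4
Step 5: cell (0,5)='.' (+3 fires, +4 burnt)
Step 6: cell (0,5)='.' (+2 fires, +3 burnt)
Step 7: cell (0,5)='.' (+0 fires, +2 burnt)
  fire out at step 7

4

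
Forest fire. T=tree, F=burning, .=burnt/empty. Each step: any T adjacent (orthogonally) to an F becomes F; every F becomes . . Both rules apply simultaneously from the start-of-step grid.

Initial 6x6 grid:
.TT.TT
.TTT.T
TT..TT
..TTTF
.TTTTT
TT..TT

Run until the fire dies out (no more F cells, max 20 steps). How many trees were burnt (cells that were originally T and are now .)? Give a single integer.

Answer: 17

Derivation:
Step 1: +3 fires, +1 burnt (F count now 3)
Step 2: +5 fires, +3 burnt (F count now 5)
Step 3: +4 fires, +5 burnt (F count now 4)
Step 4: +2 fires, +4 burnt (F count now 2)
Step 5: +1 fires, +2 burnt (F count now 1)
Step 6: +1 fires, +1 burnt (F count now 1)
Step 7: +1 fires, +1 burnt (F count now 1)
Step 8: +0 fires, +1 burnt (F count now 0)
Fire out after step 8
Initially T: 24, now '.': 29
Total burnt (originally-T cells now '.'): 17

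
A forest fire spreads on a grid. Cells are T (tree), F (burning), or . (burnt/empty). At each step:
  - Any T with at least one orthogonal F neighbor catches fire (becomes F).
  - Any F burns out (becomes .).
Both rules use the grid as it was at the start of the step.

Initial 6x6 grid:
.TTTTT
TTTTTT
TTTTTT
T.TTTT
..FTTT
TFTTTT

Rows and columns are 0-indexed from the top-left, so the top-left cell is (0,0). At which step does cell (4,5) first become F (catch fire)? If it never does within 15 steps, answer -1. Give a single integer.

Step 1: cell (4,5)='T' (+4 fires, +2 burnt)
Step 2: cell (4,5)='T' (+4 fires, +4 burnt)
Step 3: cell (4,5)='F' (+6 fires, +4 burnt)
  -> target ignites at step 3
Step 4: cell (4,5)='.' (+7 fires, +6 burnt)
Step 5: cell (4,5)='.' (+6 fires, +7 burnt)
Step 6: cell (4,5)='.' (+2 fires, +6 burnt)
Step 7: cell (4,5)='.' (+1 fires, +2 burnt)
Step 8: cell (4,5)='.' (+0 fires, +1 burnt)
  fire out at step 8

3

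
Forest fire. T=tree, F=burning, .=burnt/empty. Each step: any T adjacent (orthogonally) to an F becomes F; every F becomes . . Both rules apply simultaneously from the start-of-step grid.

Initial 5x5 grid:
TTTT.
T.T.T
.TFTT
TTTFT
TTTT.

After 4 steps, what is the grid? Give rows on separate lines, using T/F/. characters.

Step 1: 6 trees catch fire, 2 burn out
  TTTT.
  T.F.T
  .F.FT
  TTF.F
  TTTF.
Step 2: 4 trees catch fire, 6 burn out
  TTFT.
  T...T
  ....F
  TF...
  TTF..
Step 3: 5 trees catch fire, 4 burn out
  TF.F.
  T...F
  .....
  F....
  TF...
Step 4: 2 trees catch fire, 5 burn out
  F....
  T....
  .....
  .....
  F....

F....
T....
.....
.....
F....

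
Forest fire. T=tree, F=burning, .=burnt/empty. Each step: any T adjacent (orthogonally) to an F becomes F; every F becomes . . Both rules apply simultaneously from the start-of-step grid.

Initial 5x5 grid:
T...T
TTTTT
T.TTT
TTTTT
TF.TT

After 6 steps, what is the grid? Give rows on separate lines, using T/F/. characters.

Step 1: 2 trees catch fire, 1 burn out
  T...T
  TTTTT
  T.TTT
  TFTTT
  F..TT
Step 2: 2 trees catch fire, 2 burn out
  T...T
  TTTTT
  T.TTT
  F.FTT
  ...TT
Step 3: 3 trees catch fire, 2 burn out
  T...T
  TTTTT
  F.FTT
  ...FT
  ...TT
Step 4: 5 trees catch fire, 3 burn out
  T...T
  FTFTT
  ...FT
  ....F
  ...FT
Step 5: 5 trees catch fire, 5 burn out
  F...T
  .F.FT
  ....F
  .....
  ....F
Step 6: 1 trees catch fire, 5 burn out
  ....T
  ....F
  .....
  .....
  .....

....T
....F
.....
.....
.....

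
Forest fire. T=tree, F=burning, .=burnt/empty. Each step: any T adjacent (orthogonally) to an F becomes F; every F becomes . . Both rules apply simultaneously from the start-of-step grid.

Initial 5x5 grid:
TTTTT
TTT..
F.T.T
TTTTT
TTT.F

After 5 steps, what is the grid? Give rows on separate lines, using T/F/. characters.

Step 1: 3 trees catch fire, 2 burn out
  TTTTT
  FTT..
  ..T.T
  FTTTF
  TTT..
Step 2: 6 trees catch fire, 3 burn out
  FTTTT
  .FT..
  ..T.F
  .FTF.
  FTT..
Step 3: 4 trees catch fire, 6 burn out
  .FTTT
  ..F..
  ..T..
  ..F..
  .FT..
Step 4: 3 trees catch fire, 4 burn out
  ..FTT
  .....
  ..F..
  .....
  ..F..
Step 5: 1 trees catch fire, 3 burn out
  ...FT
  .....
  .....
  .....
  .....

...FT
.....
.....
.....
.....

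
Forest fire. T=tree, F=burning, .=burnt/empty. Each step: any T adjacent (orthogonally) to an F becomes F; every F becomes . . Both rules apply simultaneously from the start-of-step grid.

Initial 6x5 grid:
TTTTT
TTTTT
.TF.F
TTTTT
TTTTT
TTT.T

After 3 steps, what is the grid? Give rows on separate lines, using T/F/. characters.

Step 1: 5 trees catch fire, 2 burn out
  TTTTT
  TTFTF
  .F...
  TTFTF
  TTTTT
  TTT.T
Step 2: 8 trees catch fire, 5 burn out
  TTFTF
  TF.F.
  .....
  TF.F.
  TTFTF
  TTT.T
Step 3: 8 trees catch fire, 8 burn out
  TF.F.
  F....
  .....
  F....
  TF.F.
  TTF.F

TF.F.
F....
.....
F....
TF.F.
TTF.F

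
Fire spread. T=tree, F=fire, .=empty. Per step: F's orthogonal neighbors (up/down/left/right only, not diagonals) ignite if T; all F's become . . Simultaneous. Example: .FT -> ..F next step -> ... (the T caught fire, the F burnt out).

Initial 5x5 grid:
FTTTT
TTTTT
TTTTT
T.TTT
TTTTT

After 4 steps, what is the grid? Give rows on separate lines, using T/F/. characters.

Step 1: 2 trees catch fire, 1 burn out
  .FTTT
  FTTTT
  TTTTT
  T.TTT
  TTTTT
Step 2: 3 trees catch fire, 2 burn out
  ..FTT
  .FTTT
  FTTTT
  T.TTT
  TTTTT
Step 3: 4 trees catch fire, 3 burn out
  ...FT
  ..FTT
  .FTTT
  F.TTT
  TTTTT
Step 4: 4 trees catch fire, 4 burn out
  ....F
  ...FT
  ..FTT
  ..TTT
  FTTTT

....F
...FT
..FTT
..TTT
FTTTT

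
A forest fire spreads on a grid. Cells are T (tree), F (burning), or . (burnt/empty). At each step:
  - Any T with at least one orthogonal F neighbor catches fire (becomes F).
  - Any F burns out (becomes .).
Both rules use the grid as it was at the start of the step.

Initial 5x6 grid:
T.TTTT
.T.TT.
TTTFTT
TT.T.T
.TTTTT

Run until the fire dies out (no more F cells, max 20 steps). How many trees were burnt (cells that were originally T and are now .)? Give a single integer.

Answer: 21

Derivation:
Step 1: +4 fires, +1 burnt (F count now 4)
Step 2: +5 fires, +4 burnt (F count now 5)
Step 3: +8 fires, +5 burnt (F count now 8)
Step 4: +4 fires, +8 burnt (F count now 4)
Step 5: +0 fires, +4 burnt (F count now 0)
Fire out after step 5
Initially T: 22, now '.': 29
Total burnt (originally-T cells now '.'): 21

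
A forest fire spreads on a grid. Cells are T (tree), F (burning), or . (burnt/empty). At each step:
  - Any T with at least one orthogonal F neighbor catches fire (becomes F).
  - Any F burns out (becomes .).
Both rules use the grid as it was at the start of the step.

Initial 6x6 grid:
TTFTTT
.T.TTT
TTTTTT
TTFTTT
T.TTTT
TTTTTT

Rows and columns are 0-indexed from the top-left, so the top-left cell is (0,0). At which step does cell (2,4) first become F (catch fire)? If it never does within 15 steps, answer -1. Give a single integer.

Step 1: cell (2,4)='T' (+6 fires, +2 burnt)
Step 2: cell (2,4)='T' (+10 fires, +6 burnt)
Step 3: cell (2,4)='F' (+9 fires, +10 burnt)
  -> target ignites at step 3
Step 4: cell (2,4)='.' (+5 fires, +9 burnt)
Step 5: cell (2,4)='.' (+1 fires, +5 burnt)
Step 6: cell (2,4)='.' (+0 fires, +1 burnt)
  fire out at step 6

3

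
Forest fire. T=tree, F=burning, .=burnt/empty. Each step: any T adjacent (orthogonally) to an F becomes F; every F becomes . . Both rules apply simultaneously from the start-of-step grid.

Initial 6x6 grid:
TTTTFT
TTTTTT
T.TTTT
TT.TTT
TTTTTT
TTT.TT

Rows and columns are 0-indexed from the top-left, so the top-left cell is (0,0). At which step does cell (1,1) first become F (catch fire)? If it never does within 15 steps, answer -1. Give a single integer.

Step 1: cell (1,1)='T' (+3 fires, +1 burnt)
Step 2: cell (1,1)='T' (+4 fires, +3 burnt)
Step 3: cell (1,1)='T' (+5 fires, +4 burnt)
Step 4: cell (1,1)='F' (+6 fires, +5 burnt)
  -> target ignites at step 4
Step 5: cell (1,1)='.' (+4 fires, +6 burnt)
Step 6: cell (1,1)='.' (+3 fires, +4 burnt)
Step 7: cell (1,1)='.' (+3 fires, +3 burnt)
Step 8: cell (1,1)='.' (+3 fires, +3 burnt)
Step 9: cell (1,1)='.' (+1 fires, +3 burnt)
Step 10: cell (1,1)='.' (+0 fires, +1 burnt)
  fire out at step 10

4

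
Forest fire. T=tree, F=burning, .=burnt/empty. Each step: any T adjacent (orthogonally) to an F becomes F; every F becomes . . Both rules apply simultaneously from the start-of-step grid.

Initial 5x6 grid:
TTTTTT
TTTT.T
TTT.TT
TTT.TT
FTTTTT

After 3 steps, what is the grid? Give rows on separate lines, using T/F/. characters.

Step 1: 2 trees catch fire, 1 burn out
  TTTTTT
  TTTT.T
  TTT.TT
  FTT.TT
  .FTTTT
Step 2: 3 trees catch fire, 2 burn out
  TTTTTT
  TTTT.T
  FTT.TT
  .FT.TT
  ..FTTT
Step 3: 4 trees catch fire, 3 burn out
  TTTTTT
  FTTT.T
  .FT.TT
  ..F.TT
  ...FTT

TTTTTT
FTTT.T
.FT.TT
..F.TT
...FTT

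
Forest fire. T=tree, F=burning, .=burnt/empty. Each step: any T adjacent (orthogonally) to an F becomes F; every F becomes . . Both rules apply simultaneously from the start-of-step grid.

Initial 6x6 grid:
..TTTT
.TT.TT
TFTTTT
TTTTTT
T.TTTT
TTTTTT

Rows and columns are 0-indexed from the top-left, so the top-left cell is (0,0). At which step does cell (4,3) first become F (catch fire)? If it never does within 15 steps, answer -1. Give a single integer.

Step 1: cell (4,3)='T' (+4 fires, +1 burnt)
Step 2: cell (4,3)='T' (+4 fires, +4 burnt)
Step 3: cell (4,3)='T' (+5 fires, +4 burnt)
Step 4: cell (4,3)='F' (+7 fires, +5 burnt)
  -> target ignites at step 4
Step 5: cell (4,3)='.' (+6 fires, +7 burnt)
Step 6: cell (4,3)='.' (+3 fires, +6 burnt)
Step 7: cell (4,3)='.' (+1 fires, +3 burnt)
Step 8: cell (4,3)='.' (+0 fires, +1 burnt)
  fire out at step 8

4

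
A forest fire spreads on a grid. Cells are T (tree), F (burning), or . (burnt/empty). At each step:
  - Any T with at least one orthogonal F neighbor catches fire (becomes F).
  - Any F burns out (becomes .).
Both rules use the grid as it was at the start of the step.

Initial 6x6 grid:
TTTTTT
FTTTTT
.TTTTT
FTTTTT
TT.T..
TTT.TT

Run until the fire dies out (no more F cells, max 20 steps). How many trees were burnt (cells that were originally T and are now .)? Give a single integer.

Answer: 27

Derivation:
Step 1: +4 fires, +2 burnt (F count now 4)
Step 2: +6 fires, +4 burnt (F count now 6)
Step 3: +5 fires, +6 burnt (F count now 5)
Step 4: +6 fires, +5 burnt (F count now 6)
Step 5: +4 fires, +6 burnt (F count now 4)
Step 6: +2 fires, +4 burnt (F count now 2)
Step 7: +0 fires, +2 burnt (F count now 0)
Fire out after step 7
Initially T: 29, now '.': 34
Total burnt (originally-T cells now '.'): 27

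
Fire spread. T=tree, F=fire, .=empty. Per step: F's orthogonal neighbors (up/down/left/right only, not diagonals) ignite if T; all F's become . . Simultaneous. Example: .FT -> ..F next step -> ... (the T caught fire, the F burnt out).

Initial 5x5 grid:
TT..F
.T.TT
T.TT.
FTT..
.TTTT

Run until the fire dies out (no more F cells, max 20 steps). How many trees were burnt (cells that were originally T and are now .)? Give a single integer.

Answer: 11

Derivation:
Step 1: +3 fires, +2 burnt (F count now 3)
Step 2: +3 fires, +3 burnt (F count now 3)
Step 3: +3 fires, +3 burnt (F count now 3)
Step 4: +1 fires, +3 burnt (F count now 1)
Step 5: +1 fires, +1 burnt (F count now 1)
Step 6: +0 fires, +1 burnt (F count now 0)
Fire out after step 6
Initially T: 14, now '.': 22
Total burnt (originally-T cells now '.'): 11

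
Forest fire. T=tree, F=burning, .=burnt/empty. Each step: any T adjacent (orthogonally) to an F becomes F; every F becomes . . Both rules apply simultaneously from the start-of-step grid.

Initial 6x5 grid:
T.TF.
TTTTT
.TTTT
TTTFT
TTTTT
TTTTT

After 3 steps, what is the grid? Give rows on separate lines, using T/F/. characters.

Step 1: 6 trees catch fire, 2 burn out
  T.F..
  TTTFT
  .TTFT
  TTF.F
  TTTFT
  TTTTT
Step 2: 8 trees catch fire, 6 burn out
  T....
  TTF.F
  .TF.F
  TF...
  TTF.F
  TTTFT
Step 3: 6 trees catch fire, 8 burn out
  T....
  TF...
  .F...
  F....
  TF...
  TTF.F

T....
TF...
.F...
F....
TF...
TTF.F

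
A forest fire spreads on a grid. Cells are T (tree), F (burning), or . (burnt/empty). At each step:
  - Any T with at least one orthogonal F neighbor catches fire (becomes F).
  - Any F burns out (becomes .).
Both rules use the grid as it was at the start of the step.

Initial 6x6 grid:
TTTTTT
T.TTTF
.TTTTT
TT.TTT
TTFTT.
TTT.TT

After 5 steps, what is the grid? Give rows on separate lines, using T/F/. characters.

Step 1: 6 trees catch fire, 2 burn out
  TTTTTF
  T.TTF.
  .TTTTF
  TT.TTT
  TF.FT.
  TTF.TT
Step 2: 9 trees catch fire, 6 burn out
  TTTTF.
  T.TF..
  .TTTF.
  TF.FTF
  F...F.
  TF..TT
Step 3: 8 trees catch fire, 9 burn out
  TTTF..
  T.F...
  .FTF..
  F...F.
  ......
  F...FT
Step 4: 3 trees catch fire, 8 burn out
  TTF...
  T.....
  ..F...
  ......
  ......
  .....F
Step 5: 1 trees catch fire, 3 burn out
  TF....
  T.....
  ......
  ......
  ......
  ......

TF....
T.....
......
......
......
......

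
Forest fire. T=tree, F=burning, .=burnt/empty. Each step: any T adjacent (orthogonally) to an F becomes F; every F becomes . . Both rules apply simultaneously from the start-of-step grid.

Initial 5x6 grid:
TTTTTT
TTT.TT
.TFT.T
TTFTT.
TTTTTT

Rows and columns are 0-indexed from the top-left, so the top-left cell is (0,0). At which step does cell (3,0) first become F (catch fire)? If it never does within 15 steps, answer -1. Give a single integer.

Step 1: cell (3,0)='T' (+6 fires, +2 burnt)
Step 2: cell (3,0)='F' (+6 fires, +6 burnt)
  -> target ignites at step 2
Step 3: cell (3,0)='.' (+5 fires, +6 burnt)
Step 4: cell (3,0)='.' (+3 fires, +5 burnt)
Step 5: cell (3,0)='.' (+2 fires, +3 burnt)
Step 6: cell (3,0)='.' (+1 fires, +2 burnt)
Step 7: cell (3,0)='.' (+1 fires, +1 burnt)
Step 8: cell (3,0)='.' (+0 fires, +1 burnt)
  fire out at step 8

2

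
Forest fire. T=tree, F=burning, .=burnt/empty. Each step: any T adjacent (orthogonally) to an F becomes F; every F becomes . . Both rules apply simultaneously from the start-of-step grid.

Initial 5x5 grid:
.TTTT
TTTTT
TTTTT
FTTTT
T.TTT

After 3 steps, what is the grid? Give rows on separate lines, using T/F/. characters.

Step 1: 3 trees catch fire, 1 burn out
  .TTTT
  TTTTT
  FTTTT
  .FTTT
  F.TTT
Step 2: 3 trees catch fire, 3 burn out
  .TTTT
  FTTTT
  .FTTT
  ..FTT
  ..TTT
Step 3: 4 trees catch fire, 3 burn out
  .TTTT
  .FTTT
  ..FTT
  ...FT
  ..FTT

.TTTT
.FTTT
..FTT
...FT
..FTT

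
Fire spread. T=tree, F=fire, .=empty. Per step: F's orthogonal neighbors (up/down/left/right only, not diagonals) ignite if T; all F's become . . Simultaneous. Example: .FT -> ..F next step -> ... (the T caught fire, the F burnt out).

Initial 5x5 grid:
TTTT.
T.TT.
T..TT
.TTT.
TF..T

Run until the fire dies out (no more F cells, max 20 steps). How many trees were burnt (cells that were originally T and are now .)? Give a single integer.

Step 1: +2 fires, +1 burnt (F count now 2)
Step 2: +1 fires, +2 burnt (F count now 1)
Step 3: +1 fires, +1 burnt (F count now 1)
Step 4: +1 fires, +1 burnt (F count now 1)
Step 5: +2 fires, +1 burnt (F count now 2)
Step 6: +2 fires, +2 burnt (F count now 2)
Step 7: +1 fires, +2 burnt (F count now 1)
Step 8: +1 fires, +1 burnt (F count now 1)
Step 9: +1 fires, +1 burnt (F count now 1)
Step 10: +1 fires, +1 burnt (F count now 1)
Step 11: +1 fires, +1 burnt (F count now 1)
Step 12: +0 fires, +1 burnt (F count now 0)
Fire out after step 12
Initially T: 15, now '.': 24
Total burnt (originally-T cells now '.'): 14

Answer: 14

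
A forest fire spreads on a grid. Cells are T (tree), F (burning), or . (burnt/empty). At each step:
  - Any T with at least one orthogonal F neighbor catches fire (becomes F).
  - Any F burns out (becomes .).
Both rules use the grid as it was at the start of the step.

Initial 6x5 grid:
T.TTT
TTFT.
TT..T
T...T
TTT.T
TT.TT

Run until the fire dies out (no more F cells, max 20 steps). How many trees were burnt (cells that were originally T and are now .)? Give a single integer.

Step 1: +3 fires, +1 burnt (F count now 3)
Step 2: +3 fires, +3 burnt (F count now 3)
Step 3: +3 fires, +3 burnt (F count now 3)
Step 4: +1 fires, +3 burnt (F count now 1)
Step 5: +1 fires, +1 burnt (F count now 1)
Step 6: +2 fires, +1 burnt (F count now 2)
Step 7: +2 fires, +2 burnt (F count now 2)
Step 8: +0 fires, +2 burnt (F count now 0)
Fire out after step 8
Initially T: 20, now '.': 25
Total burnt (originally-T cells now '.'): 15

Answer: 15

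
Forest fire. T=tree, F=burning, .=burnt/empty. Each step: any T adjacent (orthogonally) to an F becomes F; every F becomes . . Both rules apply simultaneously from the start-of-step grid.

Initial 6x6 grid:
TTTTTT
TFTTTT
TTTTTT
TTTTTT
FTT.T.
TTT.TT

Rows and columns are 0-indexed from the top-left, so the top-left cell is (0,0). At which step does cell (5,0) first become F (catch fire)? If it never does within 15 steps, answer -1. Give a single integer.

Step 1: cell (5,0)='F' (+7 fires, +2 burnt)
  -> target ignites at step 1
Step 2: cell (5,0)='.' (+8 fires, +7 burnt)
Step 3: cell (5,0)='.' (+5 fires, +8 burnt)
Step 4: cell (5,0)='.' (+4 fires, +5 burnt)
Step 5: cell (5,0)='.' (+3 fires, +4 burnt)
Step 6: cell (5,0)='.' (+2 fires, +3 burnt)
Step 7: cell (5,0)='.' (+1 fires, +2 burnt)
Step 8: cell (5,0)='.' (+1 fires, +1 burnt)
Step 9: cell (5,0)='.' (+0 fires, +1 burnt)
  fire out at step 9

1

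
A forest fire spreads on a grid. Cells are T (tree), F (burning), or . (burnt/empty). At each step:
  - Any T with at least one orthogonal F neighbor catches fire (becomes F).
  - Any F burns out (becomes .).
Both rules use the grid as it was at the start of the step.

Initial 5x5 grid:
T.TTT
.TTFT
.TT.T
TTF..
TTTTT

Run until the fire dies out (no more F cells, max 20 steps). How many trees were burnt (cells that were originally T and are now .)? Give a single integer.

Step 1: +6 fires, +2 burnt (F count now 6)
Step 2: +8 fires, +6 burnt (F count now 8)
Step 3: +2 fires, +8 burnt (F count now 2)
Step 4: +0 fires, +2 burnt (F count now 0)
Fire out after step 4
Initially T: 17, now '.': 24
Total burnt (originally-T cells now '.'): 16

Answer: 16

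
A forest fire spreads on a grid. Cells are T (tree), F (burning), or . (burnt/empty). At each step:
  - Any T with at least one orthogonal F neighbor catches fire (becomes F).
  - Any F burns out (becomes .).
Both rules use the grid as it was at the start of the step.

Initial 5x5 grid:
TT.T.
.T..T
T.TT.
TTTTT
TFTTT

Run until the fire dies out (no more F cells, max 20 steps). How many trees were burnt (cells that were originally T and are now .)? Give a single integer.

Answer: 12

Derivation:
Step 1: +3 fires, +1 burnt (F count now 3)
Step 2: +3 fires, +3 burnt (F count now 3)
Step 3: +4 fires, +3 burnt (F count now 4)
Step 4: +2 fires, +4 burnt (F count now 2)
Step 5: +0 fires, +2 burnt (F count now 0)
Fire out after step 5
Initially T: 17, now '.': 20
Total burnt (originally-T cells now '.'): 12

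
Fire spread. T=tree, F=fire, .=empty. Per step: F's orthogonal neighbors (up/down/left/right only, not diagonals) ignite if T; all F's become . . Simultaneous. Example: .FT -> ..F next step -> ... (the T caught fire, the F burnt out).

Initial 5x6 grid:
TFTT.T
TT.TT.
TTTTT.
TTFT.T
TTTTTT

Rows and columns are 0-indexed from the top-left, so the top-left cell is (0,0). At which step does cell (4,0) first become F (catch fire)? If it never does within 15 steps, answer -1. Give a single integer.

Step 1: cell (4,0)='T' (+7 fires, +2 burnt)
Step 2: cell (4,0)='T' (+7 fires, +7 burnt)
Step 3: cell (4,0)='F' (+5 fires, +7 burnt)
  -> target ignites at step 3
Step 4: cell (4,0)='.' (+2 fires, +5 burnt)
Step 5: cell (4,0)='.' (+1 fires, +2 burnt)
Step 6: cell (4,0)='.' (+0 fires, +1 burnt)
  fire out at step 6

3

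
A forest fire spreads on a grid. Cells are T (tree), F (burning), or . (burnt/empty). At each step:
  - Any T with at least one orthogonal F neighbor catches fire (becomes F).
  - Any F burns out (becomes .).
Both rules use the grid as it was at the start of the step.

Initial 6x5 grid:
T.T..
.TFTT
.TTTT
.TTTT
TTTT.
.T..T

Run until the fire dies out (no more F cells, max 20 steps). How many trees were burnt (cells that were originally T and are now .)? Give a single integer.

Step 1: +4 fires, +1 burnt (F count now 4)
Step 2: +4 fires, +4 burnt (F count now 4)
Step 3: +4 fires, +4 burnt (F count now 4)
Step 4: +3 fires, +4 burnt (F count now 3)
Step 5: +2 fires, +3 burnt (F count now 2)
Step 6: +0 fires, +2 burnt (F count now 0)
Fire out after step 6
Initially T: 19, now '.': 28
Total burnt (originally-T cells now '.'): 17

Answer: 17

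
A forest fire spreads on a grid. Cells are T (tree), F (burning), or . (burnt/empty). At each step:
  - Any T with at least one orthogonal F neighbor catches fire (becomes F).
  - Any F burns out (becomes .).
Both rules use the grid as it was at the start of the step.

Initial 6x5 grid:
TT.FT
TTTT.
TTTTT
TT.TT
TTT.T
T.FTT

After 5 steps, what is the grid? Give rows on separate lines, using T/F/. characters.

Step 1: 4 trees catch fire, 2 burn out
  TT..F
  TTTF.
  TTTTT
  TT.TT
  TTF.T
  T..FT
Step 2: 4 trees catch fire, 4 burn out
  TT...
  TTF..
  TTTFT
  TT.TT
  TF..T
  T...F
Step 3: 7 trees catch fire, 4 burn out
  TT...
  TF...
  TTF.F
  TF.FT
  F...F
  T....
Step 4: 6 trees catch fire, 7 burn out
  TF...
  F....
  TF...
  F...F
  .....
  F....
Step 5: 2 trees catch fire, 6 burn out
  F....
  .....
  F....
  .....
  .....
  .....

F....
.....
F....
.....
.....
.....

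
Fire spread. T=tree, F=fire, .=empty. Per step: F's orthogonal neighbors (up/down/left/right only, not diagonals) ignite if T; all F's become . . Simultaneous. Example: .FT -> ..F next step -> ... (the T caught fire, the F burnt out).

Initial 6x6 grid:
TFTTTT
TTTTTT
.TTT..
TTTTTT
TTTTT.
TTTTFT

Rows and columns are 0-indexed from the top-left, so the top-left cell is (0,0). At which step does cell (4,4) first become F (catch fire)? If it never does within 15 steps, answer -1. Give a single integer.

Step 1: cell (4,4)='F' (+6 fires, +2 burnt)
  -> target ignites at step 1
Step 2: cell (4,4)='.' (+7 fires, +6 burnt)
Step 3: cell (4,4)='.' (+8 fires, +7 burnt)
Step 4: cell (4,4)='.' (+7 fires, +8 burnt)
Step 5: cell (4,4)='.' (+2 fires, +7 burnt)
Step 6: cell (4,4)='.' (+0 fires, +2 burnt)
  fire out at step 6

1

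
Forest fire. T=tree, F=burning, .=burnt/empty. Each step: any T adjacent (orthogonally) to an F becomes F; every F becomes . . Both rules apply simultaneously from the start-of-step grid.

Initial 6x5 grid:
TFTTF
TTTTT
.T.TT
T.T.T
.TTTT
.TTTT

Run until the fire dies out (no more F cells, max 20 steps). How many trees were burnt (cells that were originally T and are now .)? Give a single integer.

Answer: 21

Derivation:
Step 1: +5 fires, +2 burnt (F count now 5)
Step 2: +5 fires, +5 burnt (F count now 5)
Step 3: +2 fires, +5 burnt (F count now 2)
Step 4: +1 fires, +2 burnt (F count now 1)
Step 5: +2 fires, +1 burnt (F count now 2)
Step 6: +2 fires, +2 burnt (F count now 2)
Step 7: +3 fires, +2 burnt (F count now 3)
Step 8: +1 fires, +3 burnt (F count now 1)
Step 9: +0 fires, +1 burnt (F count now 0)
Fire out after step 9
Initially T: 22, now '.': 29
Total burnt (originally-T cells now '.'): 21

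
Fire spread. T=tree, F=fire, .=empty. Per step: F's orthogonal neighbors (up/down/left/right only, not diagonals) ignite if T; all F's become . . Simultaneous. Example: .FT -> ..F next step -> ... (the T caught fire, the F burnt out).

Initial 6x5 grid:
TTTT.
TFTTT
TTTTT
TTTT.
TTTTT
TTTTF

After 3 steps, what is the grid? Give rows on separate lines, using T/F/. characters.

Step 1: 6 trees catch fire, 2 burn out
  TFTT.
  F.FTT
  TFTTT
  TTTT.
  TTTTF
  TTTF.
Step 2: 8 trees catch fire, 6 burn out
  F.FT.
  ...FT
  F.FTT
  TFTT.
  TTTF.
  TTF..
Step 3: 9 trees catch fire, 8 burn out
  ...F.
  ....F
  ...FT
  F.FF.
  TFF..
  TF...

...F.
....F
...FT
F.FF.
TFF..
TF...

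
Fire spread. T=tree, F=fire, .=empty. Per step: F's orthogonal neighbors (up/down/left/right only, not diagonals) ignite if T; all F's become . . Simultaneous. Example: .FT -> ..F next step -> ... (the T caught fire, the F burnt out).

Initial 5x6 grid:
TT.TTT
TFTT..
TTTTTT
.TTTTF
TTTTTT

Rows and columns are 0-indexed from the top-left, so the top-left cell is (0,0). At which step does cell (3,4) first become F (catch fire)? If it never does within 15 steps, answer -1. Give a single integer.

Step 1: cell (3,4)='F' (+7 fires, +2 burnt)
  -> target ignites at step 1
Step 2: cell (3,4)='.' (+8 fires, +7 burnt)
Step 3: cell (3,4)='.' (+5 fires, +8 burnt)
Step 4: cell (3,4)='.' (+3 fires, +5 burnt)
Step 5: cell (3,4)='.' (+1 fires, +3 burnt)
Step 6: cell (3,4)='.' (+0 fires, +1 burnt)
  fire out at step 6

1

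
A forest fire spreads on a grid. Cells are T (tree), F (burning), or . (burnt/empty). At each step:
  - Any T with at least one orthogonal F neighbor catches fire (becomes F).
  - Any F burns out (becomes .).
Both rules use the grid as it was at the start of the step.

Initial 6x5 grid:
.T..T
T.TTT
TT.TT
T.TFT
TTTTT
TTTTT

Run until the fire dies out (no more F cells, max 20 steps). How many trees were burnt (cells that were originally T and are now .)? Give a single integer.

Step 1: +4 fires, +1 burnt (F count now 4)
Step 2: +5 fires, +4 burnt (F count now 5)
Step 3: +5 fires, +5 burnt (F count now 5)
Step 4: +3 fires, +5 burnt (F count now 3)
Step 5: +2 fires, +3 burnt (F count now 2)
Step 6: +1 fires, +2 burnt (F count now 1)
Step 7: +2 fires, +1 burnt (F count now 2)
Step 8: +0 fires, +2 burnt (F count now 0)
Fire out after step 8
Initially T: 23, now '.': 29
Total burnt (originally-T cells now '.'): 22

Answer: 22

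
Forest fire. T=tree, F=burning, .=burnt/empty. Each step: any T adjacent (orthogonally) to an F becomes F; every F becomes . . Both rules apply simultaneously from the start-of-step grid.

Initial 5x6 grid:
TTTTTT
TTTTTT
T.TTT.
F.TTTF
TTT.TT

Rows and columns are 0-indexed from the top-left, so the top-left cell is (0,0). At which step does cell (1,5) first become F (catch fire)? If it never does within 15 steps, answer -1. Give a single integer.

Step 1: cell (1,5)='T' (+4 fires, +2 burnt)
Step 2: cell (1,5)='T' (+5 fires, +4 burnt)
Step 3: cell (1,5)='T' (+6 fires, +5 burnt)
Step 4: cell (1,5)='F' (+6 fires, +6 burnt)
  -> target ignites at step 4
Step 5: cell (1,5)='.' (+3 fires, +6 burnt)
Step 6: cell (1,5)='.' (+0 fires, +3 burnt)
  fire out at step 6

4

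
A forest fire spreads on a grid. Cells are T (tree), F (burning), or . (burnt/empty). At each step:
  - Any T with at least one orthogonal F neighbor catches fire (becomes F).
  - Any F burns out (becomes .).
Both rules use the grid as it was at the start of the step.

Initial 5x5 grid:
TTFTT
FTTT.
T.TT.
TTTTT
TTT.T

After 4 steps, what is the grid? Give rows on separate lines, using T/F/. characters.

Step 1: 6 trees catch fire, 2 burn out
  FF.FT
  .FFT.
  F.TT.
  TTTTT
  TTT.T
Step 2: 4 trees catch fire, 6 burn out
  ....F
  ...F.
  ..FT.
  FTTTT
  TTT.T
Step 3: 4 trees catch fire, 4 burn out
  .....
  .....
  ...F.
  .FFTT
  FTT.T
Step 4: 3 trees catch fire, 4 burn out
  .....
  .....
  .....
  ...FT
  .FF.T

.....
.....
.....
...FT
.FF.T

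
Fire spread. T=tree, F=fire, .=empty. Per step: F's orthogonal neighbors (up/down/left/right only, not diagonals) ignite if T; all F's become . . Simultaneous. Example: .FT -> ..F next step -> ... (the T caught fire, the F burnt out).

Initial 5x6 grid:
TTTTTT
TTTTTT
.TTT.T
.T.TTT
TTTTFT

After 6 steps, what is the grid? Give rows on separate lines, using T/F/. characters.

Step 1: 3 trees catch fire, 1 burn out
  TTTTTT
  TTTTTT
  .TTT.T
  .T.TFT
  TTTF.F
Step 2: 3 trees catch fire, 3 burn out
  TTTTTT
  TTTTTT
  .TTT.T
  .T.F.F
  TTF...
Step 3: 3 trees catch fire, 3 burn out
  TTTTTT
  TTTTTT
  .TTF.F
  .T....
  TF....
Step 4: 5 trees catch fire, 3 burn out
  TTTTTT
  TTTFTF
  .TF...
  .F....
  F.....
Step 5: 5 trees catch fire, 5 burn out
  TTTFTF
  TTF.F.
  .F....
  ......
  ......
Step 6: 3 trees catch fire, 5 burn out
  TTF.F.
  TF....
  ......
  ......
  ......

TTF.F.
TF....
......
......
......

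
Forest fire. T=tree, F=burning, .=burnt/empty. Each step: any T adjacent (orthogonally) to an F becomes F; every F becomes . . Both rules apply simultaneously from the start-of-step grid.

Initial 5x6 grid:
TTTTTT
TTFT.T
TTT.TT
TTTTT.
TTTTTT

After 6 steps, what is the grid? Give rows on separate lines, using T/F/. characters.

Step 1: 4 trees catch fire, 1 burn out
  TTFTTT
  TF.F.T
  TTF.TT
  TTTTT.
  TTTTTT
Step 2: 5 trees catch fire, 4 burn out
  TF.FTT
  F....T
  TF..TT
  TTFTT.
  TTTTTT
Step 3: 6 trees catch fire, 5 burn out
  F...FT
  .....T
  F...TT
  TF.FT.
  TTFTTT
Step 4: 5 trees catch fire, 6 burn out
  .....F
  .....T
  ....TT
  F...F.
  TF.FTT
Step 5: 4 trees catch fire, 5 burn out
  ......
  .....F
  ....FT
  ......
  F...FT
Step 6: 2 trees catch fire, 4 burn out
  ......
  ......
  .....F
  ......
  .....F

......
......
.....F
......
.....F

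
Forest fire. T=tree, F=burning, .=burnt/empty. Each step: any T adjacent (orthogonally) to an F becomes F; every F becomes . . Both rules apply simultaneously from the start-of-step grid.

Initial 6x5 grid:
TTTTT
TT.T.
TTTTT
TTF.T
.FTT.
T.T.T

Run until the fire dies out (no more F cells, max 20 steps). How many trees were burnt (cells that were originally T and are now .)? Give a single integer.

Answer: 19

Derivation:
Step 1: +3 fires, +2 burnt (F count now 3)
Step 2: +5 fires, +3 burnt (F count now 5)
Step 3: +4 fires, +5 burnt (F count now 4)
Step 4: +4 fires, +4 burnt (F count now 4)
Step 5: +3 fires, +4 burnt (F count now 3)
Step 6: +0 fires, +3 burnt (F count now 0)
Fire out after step 6
Initially T: 21, now '.': 28
Total burnt (originally-T cells now '.'): 19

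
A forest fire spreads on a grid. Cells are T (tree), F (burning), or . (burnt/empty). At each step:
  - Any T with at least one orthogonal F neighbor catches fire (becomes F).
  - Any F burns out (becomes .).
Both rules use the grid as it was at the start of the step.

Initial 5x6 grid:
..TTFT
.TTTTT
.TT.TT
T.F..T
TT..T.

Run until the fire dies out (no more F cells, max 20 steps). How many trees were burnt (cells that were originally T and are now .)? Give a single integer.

Answer: 13

Derivation:
Step 1: +4 fires, +2 burnt (F count now 4)
Step 2: +6 fires, +4 burnt (F count now 6)
Step 3: +2 fires, +6 burnt (F count now 2)
Step 4: +1 fires, +2 burnt (F count now 1)
Step 5: +0 fires, +1 burnt (F count now 0)
Fire out after step 5
Initially T: 17, now '.': 26
Total burnt (originally-T cells now '.'): 13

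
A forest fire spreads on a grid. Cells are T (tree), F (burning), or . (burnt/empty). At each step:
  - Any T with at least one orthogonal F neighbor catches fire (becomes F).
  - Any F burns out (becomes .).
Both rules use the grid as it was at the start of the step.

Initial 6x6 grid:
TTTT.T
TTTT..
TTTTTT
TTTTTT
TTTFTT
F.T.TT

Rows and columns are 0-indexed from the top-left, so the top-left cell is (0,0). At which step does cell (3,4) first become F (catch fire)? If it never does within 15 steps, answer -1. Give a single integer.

Step 1: cell (3,4)='T' (+4 fires, +2 burnt)
Step 2: cell (3,4)='F' (+8 fires, +4 burnt)
  -> target ignites at step 2
Step 3: cell (3,4)='.' (+7 fires, +8 burnt)
Step 4: cell (3,4)='.' (+5 fires, +7 burnt)
Step 5: cell (3,4)='.' (+3 fires, +5 burnt)
Step 6: cell (3,4)='.' (+1 fires, +3 burnt)
Step 7: cell (3,4)='.' (+0 fires, +1 burnt)
  fire out at step 7

2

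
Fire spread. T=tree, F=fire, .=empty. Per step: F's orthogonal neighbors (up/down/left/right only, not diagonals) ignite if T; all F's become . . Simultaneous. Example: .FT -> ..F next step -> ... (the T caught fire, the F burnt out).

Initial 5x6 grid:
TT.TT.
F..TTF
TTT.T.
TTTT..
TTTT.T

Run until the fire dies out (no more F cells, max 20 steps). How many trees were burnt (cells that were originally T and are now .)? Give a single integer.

Step 1: +3 fires, +2 burnt (F count now 3)
Step 2: +6 fires, +3 burnt (F count now 6)
Step 3: +4 fires, +6 burnt (F count now 4)
Step 4: +2 fires, +4 burnt (F count now 2)
Step 5: +2 fires, +2 burnt (F count now 2)
Step 6: +1 fires, +2 burnt (F count now 1)
Step 7: +0 fires, +1 burnt (F count now 0)
Fire out after step 7
Initially T: 19, now '.': 29
Total burnt (originally-T cells now '.'): 18

Answer: 18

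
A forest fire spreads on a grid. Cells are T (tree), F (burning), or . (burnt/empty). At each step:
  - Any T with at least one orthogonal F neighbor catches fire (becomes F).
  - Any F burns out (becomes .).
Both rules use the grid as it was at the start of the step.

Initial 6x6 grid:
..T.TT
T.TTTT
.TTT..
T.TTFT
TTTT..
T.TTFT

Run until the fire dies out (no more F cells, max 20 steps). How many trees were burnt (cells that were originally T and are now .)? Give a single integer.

Step 1: +4 fires, +2 burnt (F count now 4)
Step 2: +4 fires, +4 burnt (F count now 4)
Step 3: +3 fires, +4 burnt (F count now 3)
Step 4: +4 fires, +3 burnt (F count now 4)
Step 5: +4 fires, +4 burnt (F count now 4)
Step 6: +3 fires, +4 burnt (F count now 3)
Step 7: +0 fires, +3 burnt (F count now 0)
Fire out after step 7
Initially T: 23, now '.': 35
Total burnt (originally-T cells now '.'): 22

Answer: 22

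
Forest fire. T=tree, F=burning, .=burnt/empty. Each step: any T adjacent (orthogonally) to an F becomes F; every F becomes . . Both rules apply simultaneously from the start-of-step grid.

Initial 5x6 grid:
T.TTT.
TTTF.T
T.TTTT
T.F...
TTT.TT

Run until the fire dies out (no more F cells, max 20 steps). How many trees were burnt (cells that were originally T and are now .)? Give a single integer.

Step 1: +5 fires, +2 burnt (F count now 5)
Step 2: +5 fires, +5 burnt (F count now 5)
Step 3: +3 fires, +5 burnt (F count now 3)
Step 4: +4 fires, +3 burnt (F count now 4)
Step 5: +0 fires, +4 burnt (F count now 0)
Fire out after step 5
Initially T: 19, now '.': 28
Total burnt (originally-T cells now '.'): 17

Answer: 17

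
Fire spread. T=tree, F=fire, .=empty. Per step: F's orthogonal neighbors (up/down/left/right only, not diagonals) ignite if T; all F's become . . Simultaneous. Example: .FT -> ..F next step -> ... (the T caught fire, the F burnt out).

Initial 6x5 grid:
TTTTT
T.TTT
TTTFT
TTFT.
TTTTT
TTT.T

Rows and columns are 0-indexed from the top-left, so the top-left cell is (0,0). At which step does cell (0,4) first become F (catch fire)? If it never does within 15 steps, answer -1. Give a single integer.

Step 1: cell (0,4)='T' (+6 fires, +2 burnt)
Step 2: cell (0,4)='T' (+8 fires, +6 burnt)
Step 3: cell (0,4)='F' (+6 fires, +8 burnt)
  -> target ignites at step 3
Step 4: cell (0,4)='.' (+4 fires, +6 burnt)
Step 5: cell (0,4)='.' (+1 fires, +4 burnt)
Step 6: cell (0,4)='.' (+0 fires, +1 burnt)
  fire out at step 6

3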